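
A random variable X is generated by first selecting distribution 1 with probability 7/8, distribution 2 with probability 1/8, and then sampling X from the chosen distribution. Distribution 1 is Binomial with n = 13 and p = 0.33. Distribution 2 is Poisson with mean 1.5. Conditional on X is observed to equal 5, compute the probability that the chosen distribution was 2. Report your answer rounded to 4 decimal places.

0.0098

Likelihoods P(X=5 | ·): 1: 0.204525; 2: 0.01412.
Posterior ∝ prior × likelihood. Numerator for 2: 0.125·0.01412 = 0.00176499.
Normalizing constant: 0.875·0.204525 + 0.125·0.01412 = 0.180724.
P(2 | observation) = 0.00176499 / 0.180724 = 0.00976622.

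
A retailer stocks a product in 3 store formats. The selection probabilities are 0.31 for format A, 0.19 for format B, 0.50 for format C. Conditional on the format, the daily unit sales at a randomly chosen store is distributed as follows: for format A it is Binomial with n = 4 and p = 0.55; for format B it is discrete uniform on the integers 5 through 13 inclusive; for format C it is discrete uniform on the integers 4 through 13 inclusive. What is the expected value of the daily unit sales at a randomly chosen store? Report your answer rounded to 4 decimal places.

Component means — A: 2.2; B: 9; C: 8.5.
E[X] = 0.31·2.2 + 0.19·9 + 0.5·8.5 = 6.642.

6.6420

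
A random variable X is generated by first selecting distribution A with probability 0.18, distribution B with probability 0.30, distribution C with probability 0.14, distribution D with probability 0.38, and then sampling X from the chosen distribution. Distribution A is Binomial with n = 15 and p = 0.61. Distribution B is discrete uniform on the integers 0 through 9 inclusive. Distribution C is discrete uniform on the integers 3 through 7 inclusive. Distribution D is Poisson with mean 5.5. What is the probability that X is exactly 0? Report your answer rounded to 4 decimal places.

0.0316

Conditional on each component, P(X = 0): A: 7.34462e-07; B: 0.1; C: 0; D: 0.00408677.
By total probability, P(X = 0) = 0.18·7.34462e-07 + 0.3·0.1 + 0.14·0 + 0.38·0.00408677 = 0.0315531.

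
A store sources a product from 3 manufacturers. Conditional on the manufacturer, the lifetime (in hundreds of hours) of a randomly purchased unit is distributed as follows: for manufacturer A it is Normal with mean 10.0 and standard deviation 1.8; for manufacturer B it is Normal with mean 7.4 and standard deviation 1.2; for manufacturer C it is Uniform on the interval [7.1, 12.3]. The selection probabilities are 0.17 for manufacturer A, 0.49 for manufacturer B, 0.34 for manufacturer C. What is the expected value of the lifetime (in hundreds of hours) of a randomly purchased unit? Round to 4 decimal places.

8.6240

Component means — A: 10; B: 7.4; C: 9.7.
E[X] = 0.17·10 + 0.49·7.4 + 0.34·9.7 = 8.624.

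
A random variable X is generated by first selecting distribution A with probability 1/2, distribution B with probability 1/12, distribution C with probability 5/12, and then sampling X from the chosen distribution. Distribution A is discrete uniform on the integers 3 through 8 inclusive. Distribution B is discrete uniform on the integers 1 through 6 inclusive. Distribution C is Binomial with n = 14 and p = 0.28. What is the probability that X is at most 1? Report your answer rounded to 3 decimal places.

Conditional on each component, P(X ≤ 1): A: 0; B: 0.166667; C: 0.0648396.
By total probability, P(X ≤ 1) = 0.5·0 + 0.0833333·0.166667 + 0.416667·0.0648396 = 0.0409054.

0.041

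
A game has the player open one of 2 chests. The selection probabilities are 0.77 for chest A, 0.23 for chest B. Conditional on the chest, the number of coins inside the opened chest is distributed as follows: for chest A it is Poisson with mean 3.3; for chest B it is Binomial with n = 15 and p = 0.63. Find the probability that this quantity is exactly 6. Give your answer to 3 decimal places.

Conditional on each chest, P(X = 6): A: 0.0661575; B: 0.0406689.
By total probability, P(X = 6) = 0.77·0.0661575 + 0.23·0.0406689 = 0.0602952.

0.060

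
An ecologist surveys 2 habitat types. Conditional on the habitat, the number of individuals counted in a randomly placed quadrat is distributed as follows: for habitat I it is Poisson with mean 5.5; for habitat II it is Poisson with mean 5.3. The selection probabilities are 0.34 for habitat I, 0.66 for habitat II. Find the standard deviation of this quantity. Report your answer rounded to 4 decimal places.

2.3188

Per component, I: μ=5.5, E[X²]=35.75; II: μ=5.3, E[X²]=33.39.
E[X] = 0.34·5.5 + 0.66·5.3 = 5.368.
E[X²] = 0.34·35.75 + 0.66·33.39 = 34.1924.
Var(X) = E[X²] − (E[X])² = 34.1924 − 28.8154 = 5.37698.
SD(X) = √5.37698 = 2.31883.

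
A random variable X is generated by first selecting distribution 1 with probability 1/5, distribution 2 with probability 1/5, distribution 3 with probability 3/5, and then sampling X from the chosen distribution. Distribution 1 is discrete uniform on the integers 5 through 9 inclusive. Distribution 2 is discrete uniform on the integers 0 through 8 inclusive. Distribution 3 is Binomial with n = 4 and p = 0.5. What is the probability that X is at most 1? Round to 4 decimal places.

0.2319

Conditional on each component, P(X ≤ 1): 1: 0; 2: 0.222222; 3: 0.3125.
By total probability, P(X ≤ 1) = 0.2·0 + 0.2·0.222222 + 0.6·0.3125 = 0.231944.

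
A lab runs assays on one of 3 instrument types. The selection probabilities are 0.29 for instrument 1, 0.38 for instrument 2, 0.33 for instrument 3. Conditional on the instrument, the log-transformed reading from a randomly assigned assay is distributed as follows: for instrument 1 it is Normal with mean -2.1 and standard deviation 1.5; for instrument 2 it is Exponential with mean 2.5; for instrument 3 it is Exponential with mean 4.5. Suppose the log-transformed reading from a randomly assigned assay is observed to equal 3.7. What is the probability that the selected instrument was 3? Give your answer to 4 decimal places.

0.4819

Likelihoods f(3.7 | ·): 1: 0.000150739; 2: 0.0910551; 3: 0.0976564.
Posterior ∝ prior × likelihood. Numerator for 3: 0.33·0.0976564 = 0.0322266.
Normalizing constant: 0.29·0.000150739 + 0.38·0.0910551 + 0.33·0.0976564 = 0.0668713.
P(3 | observation) = 0.0322266 / 0.0668713 = 0.48192.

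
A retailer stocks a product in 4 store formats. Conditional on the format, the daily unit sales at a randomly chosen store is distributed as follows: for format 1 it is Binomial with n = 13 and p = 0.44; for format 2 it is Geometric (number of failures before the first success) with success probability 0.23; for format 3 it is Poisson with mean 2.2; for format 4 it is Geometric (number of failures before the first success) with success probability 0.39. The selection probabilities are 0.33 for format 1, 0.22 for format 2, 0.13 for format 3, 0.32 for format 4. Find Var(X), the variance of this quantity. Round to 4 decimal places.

Per component, 1: μ=5.72, E[X²]=35.9216; 2: μ=3.34783, E[X²]=25.7637; 3: μ=2.2, E[X²]=7.04; 4: μ=1.5641, E[X²]=6.45694.
E[X] = 0.33·5.72 + 0.22·3.34783 + 0.13·2.2 + 0.32·1.5641 = 3.41063.
E[X²] = 0.33·35.9216 + 0.22·25.7637 + 0.13·7.04 + 0.32·6.45694 = 20.5036.
Var(X) = E[X²] − (E[X])² = 20.5036 − 11.6324 = 8.87113.

8.8711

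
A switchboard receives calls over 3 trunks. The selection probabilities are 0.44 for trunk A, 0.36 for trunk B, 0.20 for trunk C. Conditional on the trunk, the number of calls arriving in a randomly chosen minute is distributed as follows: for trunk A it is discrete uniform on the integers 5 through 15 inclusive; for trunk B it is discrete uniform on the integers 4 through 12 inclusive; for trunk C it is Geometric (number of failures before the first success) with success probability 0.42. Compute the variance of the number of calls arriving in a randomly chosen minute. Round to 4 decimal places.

17.7830

Per component, A: μ=10, E[X²]=110; B: μ=8, E[X²]=70.6667; C: μ=1.38095, E[X²]=5.19501.
E[X] = 0.44·10 + 0.36·8 + 0.2·1.38095 = 7.55619.
E[X²] = 0.44·110 + 0.36·70.6667 + 0.2·5.19501 = 74.879.
Var(X) = E[X²] − (E[X])² = 74.879 − 57.096 = 17.783.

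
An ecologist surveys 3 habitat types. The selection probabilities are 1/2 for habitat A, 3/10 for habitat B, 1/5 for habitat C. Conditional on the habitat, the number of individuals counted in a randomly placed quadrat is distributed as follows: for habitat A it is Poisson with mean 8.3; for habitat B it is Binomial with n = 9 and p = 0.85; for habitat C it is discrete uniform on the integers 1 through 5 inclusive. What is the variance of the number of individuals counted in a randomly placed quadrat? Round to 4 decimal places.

9.0640

Per component, A: μ=8.3, E[X²]=77.19; B: μ=7.65, E[X²]=59.67; C: μ=3, E[X²]=11.
E[X] = 0.5·8.3 + 0.3·7.65 + 0.2·3 = 7.045.
E[X²] = 0.5·77.19 + 0.3·59.67 + 0.2·11 = 58.696.
Var(X) = E[X²] − (E[X])² = 58.696 − 49.632 = 9.06398.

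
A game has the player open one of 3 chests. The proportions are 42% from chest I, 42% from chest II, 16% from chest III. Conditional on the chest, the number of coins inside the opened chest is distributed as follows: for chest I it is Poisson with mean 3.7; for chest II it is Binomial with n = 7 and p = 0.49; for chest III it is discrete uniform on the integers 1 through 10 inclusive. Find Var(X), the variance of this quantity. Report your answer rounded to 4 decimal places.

4.1272

Per component, I: μ=3.7, E[X²]=17.39; II: μ=3.43, E[X²]=13.5142; III: μ=5.5, E[X²]=38.5.
E[X] = 0.42·3.7 + 0.42·3.43 + 0.16·5.5 = 3.8746.
E[X²] = 0.42·17.39 + 0.42·13.5142 + 0.16·38.5 = 19.1398.
Var(X) = E[X²] − (E[X])² = 19.1398 − 15.0125 = 4.12724.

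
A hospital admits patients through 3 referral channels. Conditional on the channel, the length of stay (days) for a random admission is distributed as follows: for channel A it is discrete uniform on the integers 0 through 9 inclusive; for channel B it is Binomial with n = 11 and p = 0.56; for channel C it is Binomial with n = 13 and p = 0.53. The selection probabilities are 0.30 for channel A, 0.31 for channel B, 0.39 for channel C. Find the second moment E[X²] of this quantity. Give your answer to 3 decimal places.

40.930

For each component E[X²] = Var + (mean)², giving A: 28.5; B: 40.656; C: 50.7104.
Overall E[X²] = 0.3·28.5 + 0.31·40.656 + 0.39·50.7104 = 40.9304.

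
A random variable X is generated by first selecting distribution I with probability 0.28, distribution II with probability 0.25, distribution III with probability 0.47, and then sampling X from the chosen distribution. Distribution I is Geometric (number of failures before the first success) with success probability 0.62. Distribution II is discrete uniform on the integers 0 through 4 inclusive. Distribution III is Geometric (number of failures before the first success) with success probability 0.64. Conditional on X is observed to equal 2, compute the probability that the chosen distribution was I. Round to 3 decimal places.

0.220

Likelihoods P(X=2 | ·): I: 0.089528; II: 0.2; III: 0.082944.
Posterior ∝ prior × likelihood. Numerator for I: 0.28·0.089528 = 0.0250678.
Normalizing constant: 0.28·0.089528 + 0.25·0.2 + 0.47·0.082944 = 0.114052.
P(I | observation) = 0.0250678 / 0.114052 = 0.219794.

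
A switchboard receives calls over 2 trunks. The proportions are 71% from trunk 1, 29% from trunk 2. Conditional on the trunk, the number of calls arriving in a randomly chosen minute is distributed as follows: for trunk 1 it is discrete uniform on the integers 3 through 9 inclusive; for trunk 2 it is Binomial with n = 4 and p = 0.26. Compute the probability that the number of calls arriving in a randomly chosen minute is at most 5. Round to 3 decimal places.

0.594

Conditional on each trunk, P(X ≤ 5): 1: 0.428571; 2: 1.
By total probability, P(X ≤ 5) = 0.71·0.428571 + 0.29·1 = 0.594286.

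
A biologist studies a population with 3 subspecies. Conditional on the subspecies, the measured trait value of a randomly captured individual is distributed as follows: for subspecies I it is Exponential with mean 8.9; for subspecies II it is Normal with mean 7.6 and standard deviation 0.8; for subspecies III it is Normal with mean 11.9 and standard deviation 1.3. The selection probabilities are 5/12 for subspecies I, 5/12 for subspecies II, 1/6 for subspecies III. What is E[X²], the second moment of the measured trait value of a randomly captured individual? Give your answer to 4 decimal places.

114.2250

For each component E[X²] = Var + (mean)², giving I: 158.42; II: 58.4; III: 143.3.
Overall E[X²] = 0.416667·158.42 + 0.416667·58.4 + 0.166667·143.3 = 114.225.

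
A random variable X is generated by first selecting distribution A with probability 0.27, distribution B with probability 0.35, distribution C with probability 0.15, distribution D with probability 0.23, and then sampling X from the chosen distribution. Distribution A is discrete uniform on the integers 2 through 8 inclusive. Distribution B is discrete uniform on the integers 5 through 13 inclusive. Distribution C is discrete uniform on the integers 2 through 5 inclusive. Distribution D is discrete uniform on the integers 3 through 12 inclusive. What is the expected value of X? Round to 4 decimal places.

Component means — A: 5; B: 9; C: 3.5; D: 7.5.
E[X] = 0.27·5 + 0.35·9 + 0.15·3.5 + 0.23·7.5 = 6.75.

6.7500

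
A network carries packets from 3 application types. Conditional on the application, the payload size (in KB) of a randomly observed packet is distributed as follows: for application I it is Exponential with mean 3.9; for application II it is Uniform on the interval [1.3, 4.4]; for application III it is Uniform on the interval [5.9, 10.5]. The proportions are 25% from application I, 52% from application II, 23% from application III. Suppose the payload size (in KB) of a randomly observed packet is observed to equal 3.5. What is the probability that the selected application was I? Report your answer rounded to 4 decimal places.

Likelihoods f(3.5 | ·): I: 0.104516; II: 0.322581; III: 0.
Posterior ∝ prior × likelihood. Numerator for I: 0.25·0.104516 = 0.0261291.
Normalizing constant: 0.25·0.104516 + 0.52·0.322581 + 0.23·0 = 0.193871.
P(I | observation) = 0.0261291 / 0.193871 = 0.134776.

0.1348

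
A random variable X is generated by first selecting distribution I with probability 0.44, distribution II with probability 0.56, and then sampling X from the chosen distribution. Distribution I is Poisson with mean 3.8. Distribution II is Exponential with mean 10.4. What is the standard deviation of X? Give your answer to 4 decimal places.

8.5425

Per component, I: μ=3.8, E[X²]=18.24; II: μ=10.4, E[X²]=216.32.
E[X] = 0.44·3.8 + 0.56·10.4 = 7.496.
E[X²] = 0.44·18.24 + 0.56·216.32 = 129.165.
Var(X) = E[X²] − (E[X])² = 129.165 − 56.19 = 72.9748.
SD(X) = √72.9748 = 8.54253.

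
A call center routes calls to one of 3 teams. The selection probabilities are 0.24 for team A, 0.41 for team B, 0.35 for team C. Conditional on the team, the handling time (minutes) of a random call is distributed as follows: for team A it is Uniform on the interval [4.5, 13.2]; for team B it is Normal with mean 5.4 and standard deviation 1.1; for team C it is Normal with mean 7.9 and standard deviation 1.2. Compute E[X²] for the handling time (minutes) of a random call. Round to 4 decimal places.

For each component E[X²] = Var + (mean)², giving A: 84.63; B: 30.37; C: 63.85.
Overall E[X²] = 0.24·84.63 + 0.41·30.37 + 0.35·63.85 = 55.1104.

55.1104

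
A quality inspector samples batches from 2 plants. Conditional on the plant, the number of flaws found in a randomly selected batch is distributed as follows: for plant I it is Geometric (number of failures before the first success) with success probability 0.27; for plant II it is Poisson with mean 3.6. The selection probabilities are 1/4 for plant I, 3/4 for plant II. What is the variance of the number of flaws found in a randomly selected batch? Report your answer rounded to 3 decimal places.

Per component, I: μ=2.7037, E[X²]=17.3237; II: μ=3.6, E[X²]=16.56.
E[X] = 0.25·2.7037 + 0.75·3.6 = 3.37593.
E[X²] = 0.25·17.3237 + 0.75·16.56 = 16.7509.
Var(X) = E[X²] − (E[X])² = 16.7509 − 11.3969 = 5.35406.

5.354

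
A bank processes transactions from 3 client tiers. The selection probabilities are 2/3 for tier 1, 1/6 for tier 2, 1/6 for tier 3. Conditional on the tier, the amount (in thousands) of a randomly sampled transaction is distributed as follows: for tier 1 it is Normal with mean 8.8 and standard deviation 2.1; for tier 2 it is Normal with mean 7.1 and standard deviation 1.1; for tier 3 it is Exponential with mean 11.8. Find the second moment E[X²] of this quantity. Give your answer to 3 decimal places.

For each component E[X²] = Var + (mean)², giving 1: 81.85; 2: 51.62; 3: 278.48.
Overall E[X²] = 0.666667·81.85 + 0.166667·51.62 + 0.166667·278.48 = 109.583.

109.583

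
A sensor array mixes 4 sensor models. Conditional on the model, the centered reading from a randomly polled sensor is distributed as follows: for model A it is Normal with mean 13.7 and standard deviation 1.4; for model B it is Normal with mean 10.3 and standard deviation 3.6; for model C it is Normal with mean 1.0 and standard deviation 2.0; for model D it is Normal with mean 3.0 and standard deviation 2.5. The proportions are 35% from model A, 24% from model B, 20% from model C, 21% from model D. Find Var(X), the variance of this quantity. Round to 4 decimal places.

33.5906

Per component, A: μ=13.7, E[X²]=189.65; B: μ=10.3, E[X²]=119.05; C: μ=1, E[X²]=5; D: μ=3, E[X²]=15.25.
E[X] = 0.35·13.7 + 0.24·10.3 + 0.2·1 + 0.21·3 = 8.097.
E[X²] = 0.35·189.65 + 0.24·119.05 + 0.2·5 + 0.21·15.25 = 99.152.
Var(X) = E[X²] − (E[X])² = 99.152 − 65.5614 = 33.5906.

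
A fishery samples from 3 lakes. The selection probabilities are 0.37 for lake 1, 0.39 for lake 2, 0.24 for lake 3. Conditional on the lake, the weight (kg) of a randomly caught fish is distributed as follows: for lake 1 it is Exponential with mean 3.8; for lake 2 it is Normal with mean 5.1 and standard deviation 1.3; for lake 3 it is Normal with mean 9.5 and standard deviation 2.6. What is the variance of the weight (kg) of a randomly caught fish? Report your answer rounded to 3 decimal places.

Per component, 1: μ=3.8, E[X²]=28.88; 2: μ=5.1, E[X²]=27.7; 3: μ=9.5, E[X²]=97.01.
E[X] = 0.37·3.8 + 0.39·5.1 + 0.24·9.5 = 5.675.
E[X²] = 0.37·28.88 + 0.39·27.7 + 0.24·97.01 = 44.771.
Var(X) = E[X²] − (E[X])² = 44.771 − 32.2056 = 12.5654.

12.565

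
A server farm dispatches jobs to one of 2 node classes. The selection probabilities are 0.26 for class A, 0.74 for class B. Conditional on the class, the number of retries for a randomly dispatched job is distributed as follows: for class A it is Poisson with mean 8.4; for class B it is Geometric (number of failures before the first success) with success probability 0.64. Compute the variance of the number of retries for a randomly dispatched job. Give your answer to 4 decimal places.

Per component, A: μ=8.4, E[X²]=78.96; B: μ=0.5625, E[X²]=1.19531.
E[X] = 0.26·8.4 + 0.74·0.5625 = 2.60025.
E[X²] = 0.26·78.96 + 0.74·1.19531 = 21.4141.
Var(X) = E[X²] − (E[X])² = 21.4141 − 6.7613 = 14.6528.

14.6528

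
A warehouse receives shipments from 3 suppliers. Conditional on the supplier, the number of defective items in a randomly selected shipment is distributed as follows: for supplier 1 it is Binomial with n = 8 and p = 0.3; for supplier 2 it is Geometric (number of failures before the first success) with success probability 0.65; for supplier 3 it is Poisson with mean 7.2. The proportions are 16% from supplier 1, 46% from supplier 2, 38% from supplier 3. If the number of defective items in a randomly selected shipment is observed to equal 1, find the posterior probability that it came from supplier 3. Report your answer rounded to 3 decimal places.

Likelihoods P(X=1 | ·): 1: 0.19765; 2: 0.2275; 3: 0.00537542.
Posterior ∝ prior × likelihood. Numerator for 3: 0.38·0.00537542 = 0.00204266.
Normalizing constant: 0.16·0.19765 + 0.46·0.2275 + 0.38·0.00537542 = 0.138317.
P(3 | observation) = 0.00204266 / 0.138317 = 0.014768.

0.015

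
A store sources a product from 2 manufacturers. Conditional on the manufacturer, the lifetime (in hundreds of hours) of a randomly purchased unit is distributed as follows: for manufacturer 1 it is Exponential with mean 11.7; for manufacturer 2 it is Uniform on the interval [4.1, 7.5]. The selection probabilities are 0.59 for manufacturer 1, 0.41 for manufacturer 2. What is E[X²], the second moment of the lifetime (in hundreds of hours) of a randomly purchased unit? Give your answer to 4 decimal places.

175.7176

For each component E[X²] = Var + (mean)², giving 1: 273.78; 2: 34.6033.
Overall E[X²] = 0.59·273.78 + 0.41·34.6033 = 175.718.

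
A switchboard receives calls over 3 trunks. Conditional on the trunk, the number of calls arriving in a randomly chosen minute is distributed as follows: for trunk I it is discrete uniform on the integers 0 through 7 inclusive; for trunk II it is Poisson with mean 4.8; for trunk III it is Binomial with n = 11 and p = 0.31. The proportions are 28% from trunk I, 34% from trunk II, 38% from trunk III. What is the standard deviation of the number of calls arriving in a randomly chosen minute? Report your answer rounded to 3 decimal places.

Per component, I: μ=3.5, E[X²]=17.5; II: μ=4.8, E[X²]=27.84; III: μ=3.41, E[X²]=13.981.
E[X] = 0.28·3.5 + 0.34·4.8 + 0.38·3.41 = 3.9078.
E[X²] = 0.28·17.5 + 0.34·27.84 + 0.38·13.981 = 19.6784.
Var(X) = E[X²] − (E[X])² = 19.6784 − 15.2709 = 4.40748.
SD(X) = √4.40748 = 2.0994.

2.099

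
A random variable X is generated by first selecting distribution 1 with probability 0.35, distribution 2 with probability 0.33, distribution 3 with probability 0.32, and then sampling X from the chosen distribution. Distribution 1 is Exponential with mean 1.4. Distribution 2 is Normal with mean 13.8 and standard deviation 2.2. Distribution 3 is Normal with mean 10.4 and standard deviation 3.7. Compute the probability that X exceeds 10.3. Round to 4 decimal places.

Conditional on each component, P(X > 10.3): 1: 0.000638019; 2: 0.944185; 3: 0.510781.
By total probability, P(X > 10.3) = 0.35·0.000638019 + 0.33·0.944185 + 0.32·0.510781 = 0.475254.

0.4753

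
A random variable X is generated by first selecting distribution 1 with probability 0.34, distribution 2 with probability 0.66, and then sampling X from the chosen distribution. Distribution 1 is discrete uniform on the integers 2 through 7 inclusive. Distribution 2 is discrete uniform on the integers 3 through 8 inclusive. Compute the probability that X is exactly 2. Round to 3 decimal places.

Conditional on each component, P(X = 2): 1: 0.166667; 2: 0.
By total probability, P(X = 2) = 0.34·0.166667 + 0.66·0 = 0.0566667.

0.057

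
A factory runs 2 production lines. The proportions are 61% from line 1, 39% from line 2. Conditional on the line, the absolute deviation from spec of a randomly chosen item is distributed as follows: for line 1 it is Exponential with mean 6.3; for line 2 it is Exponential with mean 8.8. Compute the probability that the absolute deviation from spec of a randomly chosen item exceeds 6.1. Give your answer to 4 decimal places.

Conditional on each line, P(X > 6.1): 1: 0.379746; 2: 0.499983.
By total probability, P(X > 6.1) = 0.61·0.379746 + 0.39·0.499983 = 0.426638.

0.4266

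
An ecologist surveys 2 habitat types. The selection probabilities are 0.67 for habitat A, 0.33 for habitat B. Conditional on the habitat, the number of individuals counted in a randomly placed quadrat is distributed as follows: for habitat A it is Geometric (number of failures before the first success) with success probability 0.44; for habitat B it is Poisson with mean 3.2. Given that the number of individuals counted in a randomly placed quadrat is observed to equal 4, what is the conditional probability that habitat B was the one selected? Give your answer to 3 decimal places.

Likelihoods P(X=4 | ·): A: 0.0432718; B: 0.178093.
Posterior ∝ prior × likelihood. Numerator for B: 0.33·0.178093 = 0.0587706.
Normalizing constant: 0.67·0.0432718 + 0.33·0.178093 = 0.0877627.
P(B | observation) = 0.0587706 / 0.0877627 = 0.669654.

0.670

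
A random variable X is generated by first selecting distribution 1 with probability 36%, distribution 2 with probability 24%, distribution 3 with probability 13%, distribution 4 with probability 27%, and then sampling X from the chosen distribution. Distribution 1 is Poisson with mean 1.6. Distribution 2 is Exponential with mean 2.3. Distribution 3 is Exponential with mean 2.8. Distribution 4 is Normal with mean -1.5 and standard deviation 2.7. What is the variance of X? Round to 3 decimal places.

7.469

Per component, 1: μ=1.6, E[X²]=4.16; 2: μ=2.3, E[X²]=10.58; 3: μ=2.8, E[X²]=15.68; 4: μ=-1.5, E[X²]=9.54.
E[X] = 0.36·1.6 + 0.24·2.3 + 0.13·2.8 + 0.27·-1.5 = 1.087.
E[X²] = 0.36·4.16 + 0.24·10.58 + 0.13·15.68 + 0.27·9.54 = 8.651.
Var(X) = E[X²] − (E[X])² = 8.651 − 1.18157 = 7.46943.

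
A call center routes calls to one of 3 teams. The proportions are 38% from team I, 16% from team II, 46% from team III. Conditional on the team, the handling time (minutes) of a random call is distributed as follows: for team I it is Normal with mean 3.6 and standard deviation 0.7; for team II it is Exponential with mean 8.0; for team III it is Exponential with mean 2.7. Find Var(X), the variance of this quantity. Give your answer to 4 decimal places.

17.1657

Per component, I: μ=3.6, E[X²]=13.45; II: μ=8, E[X²]=128; III: μ=2.7, E[X²]=14.58.
E[X] = 0.38·3.6 + 0.16·8 + 0.46·2.7 = 3.89.
E[X²] = 0.38·13.45 + 0.16·128 + 0.46·14.58 = 32.2978.
Var(X) = E[X²] − (E[X])² = 32.2978 − 15.1321 = 17.1657.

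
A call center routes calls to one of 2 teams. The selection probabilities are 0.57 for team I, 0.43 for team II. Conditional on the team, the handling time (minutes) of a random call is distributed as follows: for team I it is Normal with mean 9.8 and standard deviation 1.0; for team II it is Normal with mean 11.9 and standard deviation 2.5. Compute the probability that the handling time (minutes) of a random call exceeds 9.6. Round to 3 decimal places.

Conditional on each team, P(X > 9.6): I: 0.57926; II: 0.821214.
By total probability, P(X > 9.6) = 0.57·0.57926 + 0.43·0.821214 = 0.6833.

0.683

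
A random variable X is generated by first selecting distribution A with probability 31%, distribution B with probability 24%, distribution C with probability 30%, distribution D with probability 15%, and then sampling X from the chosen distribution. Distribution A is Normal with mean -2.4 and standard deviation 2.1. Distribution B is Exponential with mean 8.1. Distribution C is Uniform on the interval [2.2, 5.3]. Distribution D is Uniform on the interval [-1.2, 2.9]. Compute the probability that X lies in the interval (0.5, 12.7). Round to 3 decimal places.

Conditional on each component, P(0.5 < X < 12.7): A: 0.0836468; B: 0.731656; C: 1; D: 0.585366.
By total probability, P(0.5 < X < 12.7) = 0.31·0.0836468 + 0.24·0.731656 + 0.3·1 + 0.15·0.585366 = 0.589333.

0.589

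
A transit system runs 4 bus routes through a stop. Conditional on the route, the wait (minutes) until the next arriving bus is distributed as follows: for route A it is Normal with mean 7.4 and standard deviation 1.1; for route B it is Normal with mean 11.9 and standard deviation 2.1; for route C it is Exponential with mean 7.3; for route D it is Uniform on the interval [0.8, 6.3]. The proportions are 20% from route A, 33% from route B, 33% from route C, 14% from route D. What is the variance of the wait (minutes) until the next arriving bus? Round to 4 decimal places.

27.5633

Per component, A: μ=7.4, E[X²]=55.97; B: μ=11.9, E[X²]=146.02; C: μ=7.3, E[X²]=106.58; D: μ=3.55, E[X²]=15.1233.
E[X] = 0.2·7.4 + 0.33·11.9 + 0.33·7.3 + 0.14·3.55 = 8.313.
E[X²] = 0.2·55.97 + 0.33·146.02 + 0.33·106.58 + 0.14·15.1233 = 96.6693.
Var(X) = E[X²] − (E[X])² = 96.6693 − 69.106 = 27.5633.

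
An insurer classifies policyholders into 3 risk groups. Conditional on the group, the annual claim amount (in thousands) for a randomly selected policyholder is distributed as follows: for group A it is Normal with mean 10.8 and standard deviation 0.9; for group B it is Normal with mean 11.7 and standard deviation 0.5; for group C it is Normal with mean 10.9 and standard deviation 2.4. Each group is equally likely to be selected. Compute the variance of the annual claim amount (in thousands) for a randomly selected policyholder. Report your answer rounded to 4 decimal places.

Per component, A: μ=10.8, E[X²]=117.45; B: μ=11.7, E[X²]=137.14; C: μ=10.9, E[X²]=124.57.
E[X] = 0.333333·10.8 + 0.333333·11.7 + 0.333333·10.9 = 11.1333.
E[X²] = 0.333333·117.45 + 0.333333·137.14 + 0.333333·124.57 = 126.387.
Var(X) = E[X²] − (E[X])² = 126.387 − 123.951 = 2.43556.

2.4356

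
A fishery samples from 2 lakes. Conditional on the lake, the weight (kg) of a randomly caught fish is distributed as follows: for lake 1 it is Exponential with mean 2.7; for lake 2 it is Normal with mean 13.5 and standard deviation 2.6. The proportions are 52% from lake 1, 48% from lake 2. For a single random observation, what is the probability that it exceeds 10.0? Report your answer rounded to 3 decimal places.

0.450

Conditional on each lake, P(X > 10.0): 1: 0.0246321; 2: 0.910874.
By total probability, P(X > 10.0) = 0.52·0.0246321 + 0.48·0.910874 = 0.450028.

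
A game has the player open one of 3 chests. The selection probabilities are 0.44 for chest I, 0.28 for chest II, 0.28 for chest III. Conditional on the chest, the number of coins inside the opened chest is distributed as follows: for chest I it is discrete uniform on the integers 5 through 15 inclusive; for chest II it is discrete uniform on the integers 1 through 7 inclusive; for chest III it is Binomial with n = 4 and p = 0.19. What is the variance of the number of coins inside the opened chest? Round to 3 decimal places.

21.469

Per component, I: μ=10, E[X²]=110; II: μ=4, E[X²]=20; III: μ=0.76, E[X²]=1.1932.
E[X] = 0.44·10 + 0.28·4 + 0.28·0.76 = 5.7328.
E[X²] = 0.44·110 + 0.28·20 + 0.28·1.1932 = 54.3341.
Var(X) = E[X²] − (E[X])² = 54.3341 − 32.865 = 21.4691.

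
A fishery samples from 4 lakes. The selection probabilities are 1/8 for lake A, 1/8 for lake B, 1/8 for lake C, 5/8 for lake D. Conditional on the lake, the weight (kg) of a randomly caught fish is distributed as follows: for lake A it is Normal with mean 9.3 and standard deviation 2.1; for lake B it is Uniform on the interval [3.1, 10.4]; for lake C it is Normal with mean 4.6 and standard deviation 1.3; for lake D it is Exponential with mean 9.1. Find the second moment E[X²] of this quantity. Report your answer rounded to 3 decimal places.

123.982

For each component E[X²] = Var + (mean)², giving A: 90.9; B: 50.0033; C: 22.85; D: 165.62.
Overall E[X²] = 0.125·90.9 + 0.125·50.0033 + 0.125·22.85 + 0.625·165.62 = 123.982.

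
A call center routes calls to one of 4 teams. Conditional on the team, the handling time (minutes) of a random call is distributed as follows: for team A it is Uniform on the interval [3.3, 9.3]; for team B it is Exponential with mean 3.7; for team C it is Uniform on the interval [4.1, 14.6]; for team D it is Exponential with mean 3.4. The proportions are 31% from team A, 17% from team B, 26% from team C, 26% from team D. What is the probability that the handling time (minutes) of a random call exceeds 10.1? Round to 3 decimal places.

Conditional on each team, P(X > 10.1): A: 0; B: 0.0652369; C: 0.428571; D: 0.0512731.
By total probability, P(X > 10.1) = 0.31·0 + 0.17·0.0652369 + 0.26·0.428571 + 0.26·0.0512731 = 0.13585.

0.136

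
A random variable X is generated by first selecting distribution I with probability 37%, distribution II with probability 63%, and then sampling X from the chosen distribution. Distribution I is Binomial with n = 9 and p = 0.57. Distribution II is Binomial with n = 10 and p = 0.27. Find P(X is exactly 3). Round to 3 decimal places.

0.201

Conditional on each component, P(X = 3): I: 0.0983365; II: 0.260935.
By total probability, P(X = 3) = 0.37·0.0983365 + 0.63·0.260935 = 0.200774.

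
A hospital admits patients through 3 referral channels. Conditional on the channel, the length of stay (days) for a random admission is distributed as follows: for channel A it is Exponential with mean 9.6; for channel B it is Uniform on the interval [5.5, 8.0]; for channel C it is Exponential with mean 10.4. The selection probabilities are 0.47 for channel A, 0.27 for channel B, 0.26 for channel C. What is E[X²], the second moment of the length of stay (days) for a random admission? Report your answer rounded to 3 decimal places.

155.316

For each component E[X²] = Var + (mean)², giving A: 184.32; B: 46.0833; C: 216.32.
Overall E[X²] = 0.47·184.32 + 0.27·46.0833 + 0.26·216.32 = 155.316.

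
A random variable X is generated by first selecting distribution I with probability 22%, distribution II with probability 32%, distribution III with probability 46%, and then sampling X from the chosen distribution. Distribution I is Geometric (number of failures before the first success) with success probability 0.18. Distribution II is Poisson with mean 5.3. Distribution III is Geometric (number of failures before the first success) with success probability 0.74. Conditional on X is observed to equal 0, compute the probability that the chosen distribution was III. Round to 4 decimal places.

0.8920

Likelihoods P(X=0 | ·): I: 0.18; II: 0.00499159; III: 0.74.
Posterior ∝ prior × likelihood. Numerator for III: 0.46·0.74 = 0.3404.
Normalizing constant: 0.22·0.18 + 0.32·0.00499159 + 0.46·0.74 = 0.381597.
P(III | observation) = 0.3404 / 0.381597 = 0.89204.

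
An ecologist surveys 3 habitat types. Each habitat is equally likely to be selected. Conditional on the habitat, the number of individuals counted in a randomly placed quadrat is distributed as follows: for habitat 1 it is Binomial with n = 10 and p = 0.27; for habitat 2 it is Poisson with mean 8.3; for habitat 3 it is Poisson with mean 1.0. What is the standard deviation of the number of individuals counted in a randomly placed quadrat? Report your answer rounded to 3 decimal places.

Per component, 1: μ=2.7, E[X²]=9.261; 2: μ=8.3, E[X²]=77.19; 3: μ=1, E[X²]=2.
E[X] = 0.333333·2.7 + 0.333333·8.3 + 0.333333·1 = 4.
E[X²] = 0.333333·9.261 + 0.333333·77.19 + 0.333333·2 = 29.4837.
Var(X) = E[X²] − (E[X])² = 29.4837 − 16 = 13.4837.
SD(X) = √13.4837 = 3.67201.

3.672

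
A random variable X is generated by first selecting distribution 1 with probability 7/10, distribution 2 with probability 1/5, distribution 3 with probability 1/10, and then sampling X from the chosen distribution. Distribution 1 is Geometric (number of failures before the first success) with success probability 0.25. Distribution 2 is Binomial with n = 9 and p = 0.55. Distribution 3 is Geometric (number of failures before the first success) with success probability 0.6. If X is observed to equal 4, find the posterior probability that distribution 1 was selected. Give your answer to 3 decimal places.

Likelihoods P(X=4 | ·): 1: 0.0791016; 2: 0.212757; 3: 0.01536.
Posterior ∝ prior × likelihood. Numerator for 1: 0.7·0.0791016 = 0.0553711.
Normalizing constant: 0.7·0.0791016 + 0.2·0.212757 + 0.1·0.01536 = 0.0994585.
P(1 | observation) = 0.0553711 / 0.0994585 = 0.556726.

0.557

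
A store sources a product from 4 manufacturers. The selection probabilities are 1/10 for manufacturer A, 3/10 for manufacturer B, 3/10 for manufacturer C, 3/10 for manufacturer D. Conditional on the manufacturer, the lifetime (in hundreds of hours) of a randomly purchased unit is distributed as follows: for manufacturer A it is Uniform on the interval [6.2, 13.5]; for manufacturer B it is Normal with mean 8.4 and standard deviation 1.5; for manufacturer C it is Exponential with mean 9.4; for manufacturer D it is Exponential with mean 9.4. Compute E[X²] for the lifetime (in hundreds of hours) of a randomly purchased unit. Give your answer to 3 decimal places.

138.021

For each component E[X²] = Var + (mean)², giving A: 101.463; B: 72.81; C: 176.72; D: 176.72.
Overall E[X²] = 0.1·101.463 + 0.3·72.81 + 0.3·176.72 + 0.3·176.72 = 138.021.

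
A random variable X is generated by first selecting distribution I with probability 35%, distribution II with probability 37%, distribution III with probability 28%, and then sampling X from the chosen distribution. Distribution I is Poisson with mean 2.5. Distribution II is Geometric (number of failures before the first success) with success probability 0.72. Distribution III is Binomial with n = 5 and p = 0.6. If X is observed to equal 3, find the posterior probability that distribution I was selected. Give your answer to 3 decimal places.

Likelihoods P(X=3 | ·): I: 0.213763; II: 0.0158054; III: 0.3456.
Posterior ∝ prior × likelihood. Numerator for I: 0.35·0.213763 = 0.0748171.
Normalizing constant: 0.35·0.213763 + 0.37·0.0158054 + 0.28·0.3456 = 0.177433.
P(I | observation) = 0.0748171 / 0.177433 = 0.421664.

0.422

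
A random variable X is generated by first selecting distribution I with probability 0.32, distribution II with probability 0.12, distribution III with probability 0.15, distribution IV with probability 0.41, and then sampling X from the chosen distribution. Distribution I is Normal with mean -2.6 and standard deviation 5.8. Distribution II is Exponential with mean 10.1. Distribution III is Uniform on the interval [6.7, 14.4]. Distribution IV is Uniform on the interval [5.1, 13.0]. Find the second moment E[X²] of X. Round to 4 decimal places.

For each component E[X²] = Var + (mean)², giving I: 40.4; II: 204.02; III: 116.243; IV: 87.1033.
Overall E[X²] = 0.32·40.4 + 0.12·204.02 + 0.15·116.243 + 0.41·87.1033 = 90.5593.

90.5593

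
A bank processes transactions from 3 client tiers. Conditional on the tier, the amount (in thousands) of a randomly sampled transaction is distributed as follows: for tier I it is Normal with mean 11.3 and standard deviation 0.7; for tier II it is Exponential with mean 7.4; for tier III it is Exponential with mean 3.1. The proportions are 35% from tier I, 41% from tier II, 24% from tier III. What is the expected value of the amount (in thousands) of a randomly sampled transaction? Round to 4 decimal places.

Component means — I: 11.3; II: 7.4; III: 3.1.
E[X] = 0.35·11.3 + 0.41·7.4 + 0.24·3.1 = 7.733.

7.7330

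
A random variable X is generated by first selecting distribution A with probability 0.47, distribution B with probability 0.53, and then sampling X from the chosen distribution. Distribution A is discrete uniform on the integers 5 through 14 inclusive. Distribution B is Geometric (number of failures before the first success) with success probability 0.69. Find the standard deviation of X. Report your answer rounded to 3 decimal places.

Per component, A: μ=9.5, E[X²]=98.5; B: μ=0.449275, E[X²]=0.852972.
E[X] = 0.47·9.5 + 0.53·0.449275 = 4.70312.
E[X²] = 0.47·98.5 + 0.53·0.852972 = 46.7471.
Var(X) = E[X²] − (E[X])² = 46.7471 − 22.1193 = 24.6278.
SD(X) = √24.6278 = 4.96264.

4.963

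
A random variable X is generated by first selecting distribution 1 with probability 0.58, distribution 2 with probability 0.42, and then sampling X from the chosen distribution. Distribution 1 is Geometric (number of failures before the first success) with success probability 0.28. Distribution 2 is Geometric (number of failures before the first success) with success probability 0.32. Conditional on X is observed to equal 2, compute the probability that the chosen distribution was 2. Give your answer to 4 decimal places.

0.4247

Likelihoods P(X=2 | ·): 1: 0.145152; 2: 0.147968.
Posterior ∝ prior × likelihood. Numerator for 2: 0.42·0.147968 = 0.0621466.
Normalizing constant: 0.58·0.145152 + 0.42·0.147968 = 0.146335.
P(2 | observation) = 0.0621466 / 0.146335 = 0.424688.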